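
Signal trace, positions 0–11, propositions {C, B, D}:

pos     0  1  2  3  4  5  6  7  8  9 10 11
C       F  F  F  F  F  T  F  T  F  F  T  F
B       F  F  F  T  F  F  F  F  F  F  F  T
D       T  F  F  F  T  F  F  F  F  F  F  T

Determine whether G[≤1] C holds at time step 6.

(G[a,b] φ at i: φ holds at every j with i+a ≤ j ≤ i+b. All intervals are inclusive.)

Check C at every j in [6,7]:
  j=6: false
  j=7: true
Fails at j=6 → formula fails.

False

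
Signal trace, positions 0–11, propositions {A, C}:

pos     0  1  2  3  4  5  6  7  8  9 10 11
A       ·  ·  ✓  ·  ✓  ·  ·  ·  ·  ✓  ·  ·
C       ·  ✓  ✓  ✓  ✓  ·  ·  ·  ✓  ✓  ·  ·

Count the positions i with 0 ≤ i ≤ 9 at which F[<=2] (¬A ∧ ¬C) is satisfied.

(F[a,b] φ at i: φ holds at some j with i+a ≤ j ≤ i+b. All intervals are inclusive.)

Evaluate at each i in [0,9]:
  i=0: ✓ (witness j=0)
  i=1: ✗ (none in [1,3])
  i=2: ✗ (none in [2,4])
  i=3: ✓ (witness j=5)
  i=4: ✓ (witness j=5)
  i=5: ✓ (witness j=5)
  i=6: ✓ (witness j=6)
  i=7: ✓ (witness j=7)
  i=8: ✓ (witness j=10)
  i=9: ✓ (witness j=10)
Positions where it holds: {0, 3, 4, 5, 6, 7, 8, 9} → 8.

8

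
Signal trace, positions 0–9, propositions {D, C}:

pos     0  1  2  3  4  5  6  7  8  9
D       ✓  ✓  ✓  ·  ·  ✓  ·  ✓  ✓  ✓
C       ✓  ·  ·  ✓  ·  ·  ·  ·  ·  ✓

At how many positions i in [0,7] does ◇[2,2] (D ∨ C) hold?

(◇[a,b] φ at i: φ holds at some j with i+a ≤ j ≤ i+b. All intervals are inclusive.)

6

Evaluate at each i in [0,7]:
  i=0: ✓ (witness j=2)
  i=1: ✓ (witness j=3)
  i=2: ✗ (none in [4,4])
  i=3: ✓ (witness j=5)
  i=4: ✗ (none in [6,6])
  i=5: ✓ (witness j=7)
  i=6: ✓ (witness j=8)
  i=7: ✓ (witness j=9)
Positions where it holds: {0, 1, 3, 5, 6, 7} → 6.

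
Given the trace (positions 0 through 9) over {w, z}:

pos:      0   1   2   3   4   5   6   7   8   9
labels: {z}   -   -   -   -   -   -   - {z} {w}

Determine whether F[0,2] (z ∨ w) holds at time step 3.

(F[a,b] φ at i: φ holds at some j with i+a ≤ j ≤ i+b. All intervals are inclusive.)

False

Check (z ∨ w) at each j in [3,5]:
  j=3: false
  j=4: false
  j=5: false
No position in the window satisfies it → formula fails.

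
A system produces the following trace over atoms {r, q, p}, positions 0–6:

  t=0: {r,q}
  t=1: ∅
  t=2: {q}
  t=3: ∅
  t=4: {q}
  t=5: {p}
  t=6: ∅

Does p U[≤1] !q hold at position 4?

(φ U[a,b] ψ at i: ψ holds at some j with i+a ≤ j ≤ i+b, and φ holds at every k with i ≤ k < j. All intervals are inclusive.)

Need some j in [4,5] with !q, and p at every k in [4,j-1].
  j=4: !q false.
  j=5: !q holds, but p fails at k=4 → not this j.
No j in the window works → until fails.

No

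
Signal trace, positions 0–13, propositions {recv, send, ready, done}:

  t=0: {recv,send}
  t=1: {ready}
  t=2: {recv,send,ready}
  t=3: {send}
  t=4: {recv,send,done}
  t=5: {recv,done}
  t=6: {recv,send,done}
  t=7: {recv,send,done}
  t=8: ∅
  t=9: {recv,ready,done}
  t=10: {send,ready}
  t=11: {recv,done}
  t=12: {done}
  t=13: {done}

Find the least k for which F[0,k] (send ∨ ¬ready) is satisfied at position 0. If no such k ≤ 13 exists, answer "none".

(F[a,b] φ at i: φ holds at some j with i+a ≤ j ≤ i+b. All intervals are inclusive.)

Scan j = 0,1,… for (send ∨ ¬ready):
  j=0: holds
First hit at j=0, so smallest k = 0-0 = 0.

0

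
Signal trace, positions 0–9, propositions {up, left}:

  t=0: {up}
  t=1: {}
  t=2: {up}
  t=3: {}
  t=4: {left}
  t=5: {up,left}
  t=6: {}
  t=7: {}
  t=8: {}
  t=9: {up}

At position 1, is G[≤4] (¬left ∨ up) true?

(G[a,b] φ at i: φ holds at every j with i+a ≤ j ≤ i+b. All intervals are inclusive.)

No

Check (¬left ∨ up) at every j in [1,5]:
  j=1: true
  j=2: true
  j=3: true
  j=4: false
  j=5: true
Fails at j=4 → formula fails.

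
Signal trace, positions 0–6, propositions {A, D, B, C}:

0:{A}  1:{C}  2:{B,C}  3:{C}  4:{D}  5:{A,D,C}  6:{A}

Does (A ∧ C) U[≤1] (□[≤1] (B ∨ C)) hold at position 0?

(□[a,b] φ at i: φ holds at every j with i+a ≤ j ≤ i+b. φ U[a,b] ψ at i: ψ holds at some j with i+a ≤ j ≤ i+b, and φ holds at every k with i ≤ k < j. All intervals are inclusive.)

Does not hold

Need some j in [0,1] with □[≤1] (B ∨ C), and (A ∧ C) at every k in [0,j-1].
  j=0: □[≤1] (B ∨ C) — fails at 0.
  j=1: □[≤1] (B ∨ C) holds, but (A ∧ C) fails at k=0 → not this j.
No j in the window works → until fails.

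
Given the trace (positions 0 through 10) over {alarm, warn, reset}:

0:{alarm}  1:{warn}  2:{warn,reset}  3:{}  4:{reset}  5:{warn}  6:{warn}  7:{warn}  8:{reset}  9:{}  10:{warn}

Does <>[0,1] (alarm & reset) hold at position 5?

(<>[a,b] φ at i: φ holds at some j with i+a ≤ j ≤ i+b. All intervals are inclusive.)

Check (alarm & reset) at each j in [5,6]:
  j=5: false
  j=6: false
No position in the window satisfies it → formula fails.

False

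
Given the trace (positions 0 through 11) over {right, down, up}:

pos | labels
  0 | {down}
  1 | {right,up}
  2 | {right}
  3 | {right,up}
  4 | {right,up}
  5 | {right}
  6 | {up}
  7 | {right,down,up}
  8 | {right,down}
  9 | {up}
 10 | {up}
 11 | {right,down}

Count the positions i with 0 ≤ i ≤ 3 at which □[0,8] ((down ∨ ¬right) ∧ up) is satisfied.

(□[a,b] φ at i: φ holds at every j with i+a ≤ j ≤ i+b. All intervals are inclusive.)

Evaluate at each i in [0,3]:
  i=0: ✗ (fails at j=0)
  i=1: ✗ (fails at j=1)
  i=2: ✗ (fails at j=2)
  i=3: ✗ (fails at j=3)
Positions where it holds: {} → 0.

0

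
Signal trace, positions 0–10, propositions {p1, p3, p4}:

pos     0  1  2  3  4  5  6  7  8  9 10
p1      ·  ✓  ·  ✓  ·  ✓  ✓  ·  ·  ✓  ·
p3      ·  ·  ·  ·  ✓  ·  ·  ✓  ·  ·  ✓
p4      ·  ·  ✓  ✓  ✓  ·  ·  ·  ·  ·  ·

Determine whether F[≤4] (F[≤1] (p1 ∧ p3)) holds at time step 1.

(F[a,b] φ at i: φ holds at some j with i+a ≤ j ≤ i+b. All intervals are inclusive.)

Does not hold

Check F[≤1] (p1 ∧ p3) at each j in [1,5]:
  j=1: fails (none in [1,2])
  j=2: fails (none in [2,3])
  j=3: fails (none in [3,4])
  j=4: fails (none in [4,5])
  j=5: fails (none in [5,6])
No position in the window satisfies it → formula fails.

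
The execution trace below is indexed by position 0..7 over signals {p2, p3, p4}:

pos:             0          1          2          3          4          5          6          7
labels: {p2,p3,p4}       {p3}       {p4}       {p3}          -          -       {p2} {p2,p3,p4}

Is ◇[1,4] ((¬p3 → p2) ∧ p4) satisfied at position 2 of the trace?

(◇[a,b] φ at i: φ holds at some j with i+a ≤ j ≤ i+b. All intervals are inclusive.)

False

Check ((¬p3 → p2) ∧ p4) at each j in [3,6]:
  j=3: false
  j=4: false
  j=5: false
  j=6: false
No position in the window satisfies it → formula fails.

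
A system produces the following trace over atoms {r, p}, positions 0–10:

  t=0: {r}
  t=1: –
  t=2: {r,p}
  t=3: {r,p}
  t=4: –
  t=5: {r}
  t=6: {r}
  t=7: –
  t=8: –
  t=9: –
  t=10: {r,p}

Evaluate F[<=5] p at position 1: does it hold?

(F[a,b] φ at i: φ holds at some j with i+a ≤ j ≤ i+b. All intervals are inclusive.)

Yes

Check p at each j in [1,6]:
  j=1: false
  j=2: true
  j=3: true
  j=4: false
  j=5: false
  j=6: false
Found at j=2 → formula holds.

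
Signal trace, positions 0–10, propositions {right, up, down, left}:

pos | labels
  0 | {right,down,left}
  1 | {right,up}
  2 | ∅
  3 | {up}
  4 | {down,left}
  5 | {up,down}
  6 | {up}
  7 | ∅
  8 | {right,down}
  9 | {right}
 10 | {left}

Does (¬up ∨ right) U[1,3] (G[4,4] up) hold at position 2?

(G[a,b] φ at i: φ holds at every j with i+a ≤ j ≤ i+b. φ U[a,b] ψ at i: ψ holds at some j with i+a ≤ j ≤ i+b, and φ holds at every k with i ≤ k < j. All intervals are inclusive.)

Does not hold

Need some j in [3,5] with G[4,4] up, and (¬up ∨ right) at every k in [2,j-1].
  j=3: G[4,4] up — fails at 7.
  j=4: G[4,4] up — fails at 8.
  j=5: G[4,4] up — fails at 9.
No j in the window works → until fails.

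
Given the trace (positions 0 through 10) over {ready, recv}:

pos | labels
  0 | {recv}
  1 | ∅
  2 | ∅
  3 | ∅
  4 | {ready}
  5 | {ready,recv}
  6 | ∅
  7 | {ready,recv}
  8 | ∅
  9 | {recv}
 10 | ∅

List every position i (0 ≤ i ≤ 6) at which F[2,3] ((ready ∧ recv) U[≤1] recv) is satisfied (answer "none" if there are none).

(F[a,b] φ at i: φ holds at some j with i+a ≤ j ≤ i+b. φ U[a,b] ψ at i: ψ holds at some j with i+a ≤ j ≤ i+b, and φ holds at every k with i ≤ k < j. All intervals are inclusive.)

Evaluate at each i in [0,6]:
  i=0: ✗ (none in [2,3])
  i=1: ✗ (none in [3,4])
  i=2: ✓ (witness j=5)
  i=3: ✓ (witness j=5)
  i=4: ✓ (witness j=7)
  i=5: ✓ (witness j=7)
  i=6: ✓ (witness j=9)

2, 3, 4, 5, 6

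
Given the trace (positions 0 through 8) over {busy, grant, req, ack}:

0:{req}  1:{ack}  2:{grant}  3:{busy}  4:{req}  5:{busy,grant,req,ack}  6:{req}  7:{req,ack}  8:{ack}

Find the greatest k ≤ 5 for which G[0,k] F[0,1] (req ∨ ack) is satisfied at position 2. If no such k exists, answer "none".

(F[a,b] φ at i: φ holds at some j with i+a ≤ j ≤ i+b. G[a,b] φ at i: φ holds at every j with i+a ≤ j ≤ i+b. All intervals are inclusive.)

none

F[0,1] (req ∨ ack) must hold from j=2 onward; find where it first fails.
  j=2: fails → no k works.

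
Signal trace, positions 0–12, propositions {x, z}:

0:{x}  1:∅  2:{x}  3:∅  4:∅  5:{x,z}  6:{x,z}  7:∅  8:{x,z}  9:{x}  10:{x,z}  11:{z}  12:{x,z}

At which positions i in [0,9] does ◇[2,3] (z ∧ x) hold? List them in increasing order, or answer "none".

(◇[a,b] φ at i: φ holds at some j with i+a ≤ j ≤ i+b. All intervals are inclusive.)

2, 3, 4, 5, 6, 7, 8, 9

Evaluate at each i in [0,9]:
  i=0: ✗ (none in [2,3])
  i=1: ✗ (none in [3,4])
  i=2: ✓ (witness j=5)
  i=3: ✓ (witness j=5)
  i=4: ✓ (witness j=6)
  i=5: ✓ (witness j=8)
  i=6: ✓ (witness j=8)
  i=7: ✓ (witness j=10)
  i=8: ✓ (witness j=10)
  i=9: ✓ (witness j=12)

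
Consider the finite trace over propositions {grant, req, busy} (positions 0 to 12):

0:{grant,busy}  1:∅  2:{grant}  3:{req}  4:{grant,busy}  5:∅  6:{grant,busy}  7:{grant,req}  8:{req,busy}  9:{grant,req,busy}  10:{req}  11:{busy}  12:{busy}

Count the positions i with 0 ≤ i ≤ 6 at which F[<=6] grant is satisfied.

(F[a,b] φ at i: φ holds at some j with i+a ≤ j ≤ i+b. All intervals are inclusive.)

7

Evaluate at each i in [0,6]:
  i=0: ✓ (witness j=0)
  i=1: ✓ (witness j=2)
  i=2: ✓ (witness j=2)
  i=3: ✓ (witness j=4)
  i=4: ✓ (witness j=4)
  i=5: ✓ (witness j=6)
  i=6: ✓ (witness j=6)
Positions where it holds: {0, 1, 2, 3, 4, 5, 6} → 7.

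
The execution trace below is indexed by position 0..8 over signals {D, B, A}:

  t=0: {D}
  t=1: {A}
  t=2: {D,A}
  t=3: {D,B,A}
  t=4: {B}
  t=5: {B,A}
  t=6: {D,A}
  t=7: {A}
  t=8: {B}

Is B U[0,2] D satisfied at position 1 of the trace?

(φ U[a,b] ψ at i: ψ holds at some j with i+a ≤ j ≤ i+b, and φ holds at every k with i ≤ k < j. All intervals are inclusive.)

No

Need some j in [1,3] with D, and B at every k in [1,j-1].
  j=1: D false.
  j=2: D holds, but B fails at k=1 → not this j.
  j=3: D holds, but B fails at k=1 → not this j.
No j in the window works → until fails.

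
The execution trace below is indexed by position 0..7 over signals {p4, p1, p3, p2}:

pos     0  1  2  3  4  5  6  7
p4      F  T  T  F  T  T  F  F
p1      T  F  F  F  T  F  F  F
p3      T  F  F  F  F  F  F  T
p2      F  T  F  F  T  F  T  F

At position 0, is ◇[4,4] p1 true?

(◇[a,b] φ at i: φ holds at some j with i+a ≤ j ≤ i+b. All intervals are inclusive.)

Check p1 at each j in [4,4]:
  j=4: true
Found at j=4 → formula holds.

Yes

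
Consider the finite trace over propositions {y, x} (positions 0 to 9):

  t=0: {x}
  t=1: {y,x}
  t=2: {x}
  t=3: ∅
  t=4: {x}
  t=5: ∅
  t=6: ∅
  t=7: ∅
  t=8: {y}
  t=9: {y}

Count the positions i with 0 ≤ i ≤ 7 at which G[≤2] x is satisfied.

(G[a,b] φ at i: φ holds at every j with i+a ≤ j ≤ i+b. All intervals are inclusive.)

Evaluate at each i in [0,7]:
  i=0: ✓ (all of [0,2])
  i=1: ✗ (fails at j=3)
  i=2: ✗ (fails at j=3)
  i=3: ✗ (fails at j=3)
  i=4: ✗ (fails at j=5)
  i=5: ✗ (fails at j=5)
  i=6: ✗ (fails at j=6)
  i=7: ✗ (fails at j=7)
Positions where it holds: {0} → 1.

1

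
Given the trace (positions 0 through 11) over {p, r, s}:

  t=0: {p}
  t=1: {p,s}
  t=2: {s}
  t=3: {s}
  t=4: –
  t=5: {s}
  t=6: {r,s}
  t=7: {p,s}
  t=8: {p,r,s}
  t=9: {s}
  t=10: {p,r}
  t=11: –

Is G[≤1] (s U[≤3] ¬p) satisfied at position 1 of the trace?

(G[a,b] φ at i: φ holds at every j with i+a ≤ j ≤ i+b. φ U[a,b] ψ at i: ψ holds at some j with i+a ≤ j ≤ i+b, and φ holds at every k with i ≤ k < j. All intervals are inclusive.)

Check (s U[≤3] ¬p) at every j in [1,2]:
  j=1: holds
  j=2: holds
All positions satisfy it → formula holds.

Holds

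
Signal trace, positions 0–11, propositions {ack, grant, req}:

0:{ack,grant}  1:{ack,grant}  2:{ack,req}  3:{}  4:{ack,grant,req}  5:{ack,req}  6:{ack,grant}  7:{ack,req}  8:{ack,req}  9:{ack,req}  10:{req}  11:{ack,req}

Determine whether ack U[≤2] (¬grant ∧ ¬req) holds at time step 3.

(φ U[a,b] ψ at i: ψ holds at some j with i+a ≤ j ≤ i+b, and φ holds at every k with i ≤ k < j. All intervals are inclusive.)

True

Need some j in [3,5] with (¬grant ∧ ¬req), and ack at every k in [3,j-1].
  j=3: (¬grant ∧ ¬req) holds; no prefix to check → satisfied.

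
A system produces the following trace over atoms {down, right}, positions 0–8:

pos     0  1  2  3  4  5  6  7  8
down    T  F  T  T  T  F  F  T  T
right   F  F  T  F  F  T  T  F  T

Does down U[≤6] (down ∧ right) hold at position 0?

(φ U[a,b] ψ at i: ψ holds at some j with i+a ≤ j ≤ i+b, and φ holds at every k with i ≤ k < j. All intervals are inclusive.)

False

Need some j in [0,6] with (down ∧ right), and down at every k in [0,j-1].
  j=0: (down ∧ right) false.
  j=1: (down ∧ right) false.
  j=2: (down ∧ right) holds, but down fails at k=1 → not this j.
  j=3: (down ∧ right) false.
  j=4: (down ∧ right) false.
  j=5: (down ∧ right) false.
  j=6: (down ∧ right) false.
No j in the window works → until fails.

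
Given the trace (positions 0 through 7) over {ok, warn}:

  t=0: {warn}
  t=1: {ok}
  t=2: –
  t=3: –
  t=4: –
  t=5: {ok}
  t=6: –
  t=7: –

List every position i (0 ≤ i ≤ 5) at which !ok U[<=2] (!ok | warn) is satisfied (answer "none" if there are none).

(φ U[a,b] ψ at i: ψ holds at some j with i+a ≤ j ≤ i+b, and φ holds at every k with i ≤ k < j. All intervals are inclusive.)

0, 2, 3, 4

Evaluate at each i in [0,5]:
  i=0: ✓ (rhs at j=0)
  i=1: ✗ (lhs fails at k=1 before rhs at j=2)
  i=2: ✓ (rhs at j=2)
  i=3: ✓ (rhs at j=3)
  i=4: ✓ (rhs at j=4)
  i=5: ✗ (lhs fails at k=5 before rhs at j=6)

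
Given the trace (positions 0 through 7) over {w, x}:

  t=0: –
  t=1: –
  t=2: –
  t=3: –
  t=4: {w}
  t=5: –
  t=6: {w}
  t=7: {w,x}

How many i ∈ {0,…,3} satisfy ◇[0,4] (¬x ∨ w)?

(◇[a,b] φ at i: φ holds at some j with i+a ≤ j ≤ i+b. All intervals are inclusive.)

4

Evaluate at each i in [0,3]:
  i=0: ✓ (witness j=0)
  i=1: ✓ (witness j=1)
  i=2: ✓ (witness j=2)
  i=3: ✓ (witness j=3)
Positions where it holds: {0, 1, 2, 3} → 4.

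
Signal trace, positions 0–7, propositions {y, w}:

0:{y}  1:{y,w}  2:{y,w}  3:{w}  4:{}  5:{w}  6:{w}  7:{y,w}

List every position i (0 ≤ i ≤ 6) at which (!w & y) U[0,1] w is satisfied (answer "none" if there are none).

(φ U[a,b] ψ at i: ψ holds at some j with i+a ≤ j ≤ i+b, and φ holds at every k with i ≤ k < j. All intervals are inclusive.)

Evaluate at each i in [0,6]:
  i=0: ✓ (rhs at j=1; lhs holds on [0,0])
  i=1: ✓ (rhs at j=1)
  i=2: ✓ (rhs at j=2)
  i=3: ✓ (rhs at j=3)
  i=4: ✗ (lhs fails at k=4 before rhs at j=5)
  i=5: ✓ (rhs at j=5)
  i=6: ✓ (rhs at j=6)

0, 1, 2, 3, 5, 6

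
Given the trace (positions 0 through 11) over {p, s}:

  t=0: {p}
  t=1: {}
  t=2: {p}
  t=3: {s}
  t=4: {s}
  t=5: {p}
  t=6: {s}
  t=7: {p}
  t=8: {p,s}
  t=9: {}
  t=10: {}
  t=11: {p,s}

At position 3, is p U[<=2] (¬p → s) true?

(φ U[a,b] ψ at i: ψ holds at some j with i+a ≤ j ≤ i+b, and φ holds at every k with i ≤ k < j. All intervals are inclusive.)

True

Need some j in [3,5] with (¬p → s), and p at every k in [3,j-1].
  j=3: (¬p → s) holds; no prefix to check → satisfied.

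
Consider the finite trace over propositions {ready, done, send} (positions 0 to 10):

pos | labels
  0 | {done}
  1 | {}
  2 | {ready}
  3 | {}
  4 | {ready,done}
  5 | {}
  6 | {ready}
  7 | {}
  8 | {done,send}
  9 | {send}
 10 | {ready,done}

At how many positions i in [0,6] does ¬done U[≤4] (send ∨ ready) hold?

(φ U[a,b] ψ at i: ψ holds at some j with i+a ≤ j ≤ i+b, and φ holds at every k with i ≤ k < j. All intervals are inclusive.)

6

Evaluate at each i in [0,6]:
  i=0: ✗ (lhs fails at k=0 before rhs at j=2)
  i=1: ✓ (rhs at j=2; lhs holds on [1,1])
  i=2: ✓ (rhs at j=2)
  i=3: ✓ (rhs at j=4; lhs holds on [3,3])
  i=4: ✓ (rhs at j=4)
  i=5: ✓ (rhs at j=6; lhs holds on [5,5])
  i=6: ✓ (rhs at j=6)
Positions where it holds: {1, 2, 3, 4, 5, 6} → 6.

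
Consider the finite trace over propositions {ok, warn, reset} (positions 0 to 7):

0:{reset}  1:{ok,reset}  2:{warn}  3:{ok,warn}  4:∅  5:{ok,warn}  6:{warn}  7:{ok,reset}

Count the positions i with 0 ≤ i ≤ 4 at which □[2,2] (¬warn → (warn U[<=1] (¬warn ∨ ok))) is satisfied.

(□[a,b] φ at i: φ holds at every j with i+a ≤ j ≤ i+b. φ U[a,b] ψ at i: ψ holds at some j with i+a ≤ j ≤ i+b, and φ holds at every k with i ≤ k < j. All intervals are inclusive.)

Evaluate at each i in [0,4]:
  i=0: ✓ (all of [2,2])
  i=1: ✓ (all of [3,3])
  i=2: ✓ (all of [4,4])
  i=3: ✓ (all of [5,5])
  i=4: ✓ (all of [6,6])
Positions where it holds: {0, 1, 2, 3, 4} → 5.

5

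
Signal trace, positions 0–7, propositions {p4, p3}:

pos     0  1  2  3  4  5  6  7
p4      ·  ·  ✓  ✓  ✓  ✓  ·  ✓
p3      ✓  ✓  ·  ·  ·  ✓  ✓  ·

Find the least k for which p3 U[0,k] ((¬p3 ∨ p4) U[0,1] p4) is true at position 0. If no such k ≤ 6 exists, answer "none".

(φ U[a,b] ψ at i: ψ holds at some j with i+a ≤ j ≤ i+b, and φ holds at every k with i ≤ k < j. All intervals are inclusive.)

2

Need earliest j ≥ 0 with ((¬p3 ∨ p4) U[0,1] p4), and p3 at every k in [0,j-1].
  j=0: rhs fails.
  j=1: rhs fails.
  j=2: rhs holds; lhs holds on [0,1]. k = 2.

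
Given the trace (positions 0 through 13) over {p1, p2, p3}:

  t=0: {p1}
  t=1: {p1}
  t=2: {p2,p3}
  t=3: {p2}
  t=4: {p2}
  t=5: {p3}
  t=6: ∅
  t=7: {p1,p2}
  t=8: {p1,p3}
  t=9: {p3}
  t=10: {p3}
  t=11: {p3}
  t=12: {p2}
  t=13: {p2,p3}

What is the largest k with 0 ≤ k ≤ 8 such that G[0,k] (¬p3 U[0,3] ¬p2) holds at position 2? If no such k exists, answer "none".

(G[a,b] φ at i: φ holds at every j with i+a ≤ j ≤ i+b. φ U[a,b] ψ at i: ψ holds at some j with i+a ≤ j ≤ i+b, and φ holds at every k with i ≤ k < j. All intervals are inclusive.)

(¬p3 U[0,3] ¬p2) must hold from j=2 onward; find where it first fails.
  j=2: fails → no k works.

none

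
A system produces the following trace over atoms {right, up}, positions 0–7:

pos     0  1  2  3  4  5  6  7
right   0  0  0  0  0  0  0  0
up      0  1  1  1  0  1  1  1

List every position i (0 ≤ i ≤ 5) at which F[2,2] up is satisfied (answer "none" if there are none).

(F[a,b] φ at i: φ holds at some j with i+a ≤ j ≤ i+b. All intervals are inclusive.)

Evaluate at each i in [0,5]:
  i=0: ✓ (witness j=2)
  i=1: ✓ (witness j=3)
  i=2: ✗ (none in [4,4])
  i=3: ✓ (witness j=5)
  i=4: ✓ (witness j=6)
  i=5: ✓ (witness j=7)

0, 1, 3, 4, 5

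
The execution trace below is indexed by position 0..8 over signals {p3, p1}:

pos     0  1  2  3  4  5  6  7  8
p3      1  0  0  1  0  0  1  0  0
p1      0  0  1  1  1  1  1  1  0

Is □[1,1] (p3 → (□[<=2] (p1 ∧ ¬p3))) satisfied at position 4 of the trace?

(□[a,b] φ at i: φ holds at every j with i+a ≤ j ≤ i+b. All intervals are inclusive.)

Check (p3 → (□[<=2] (p1 ∧ ¬p3))) at every j in [5,5]:
  j=5: antecedent false → ✓
All positions satisfy it → formula holds.

True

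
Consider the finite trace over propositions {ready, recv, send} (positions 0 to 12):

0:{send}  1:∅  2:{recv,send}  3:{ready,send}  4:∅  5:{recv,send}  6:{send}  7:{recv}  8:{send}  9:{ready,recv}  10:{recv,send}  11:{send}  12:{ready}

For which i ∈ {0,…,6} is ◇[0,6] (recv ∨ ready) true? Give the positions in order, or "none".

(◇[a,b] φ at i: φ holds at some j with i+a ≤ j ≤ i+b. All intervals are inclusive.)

0, 1, 2, 3, 4, 5, 6

Evaluate at each i in [0,6]:
  i=0: ✓ (witness j=2)
  i=1: ✓ (witness j=2)
  i=2: ✓ (witness j=2)
  i=3: ✓ (witness j=3)
  i=4: ✓ (witness j=5)
  i=5: ✓ (witness j=5)
  i=6: ✓ (witness j=7)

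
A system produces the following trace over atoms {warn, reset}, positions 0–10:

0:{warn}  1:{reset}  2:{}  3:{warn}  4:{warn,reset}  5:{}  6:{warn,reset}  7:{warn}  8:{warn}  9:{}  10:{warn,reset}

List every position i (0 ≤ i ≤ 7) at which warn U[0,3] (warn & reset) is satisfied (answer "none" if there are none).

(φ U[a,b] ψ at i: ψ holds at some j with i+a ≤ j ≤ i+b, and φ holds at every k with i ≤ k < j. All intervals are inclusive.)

3, 4, 6

Evaluate at each i in [0,7]:
  i=0: ✗ (no rhs in [0,3])
  i=1: ✗ (lhs fails at k=1 before rhs at j=4)
  i=2: ✗ (lhs fails at k=2 before rhs at j=4)
  i=3: ✓ (rhs at j=4; lhs holds on [3,3])
  i=4: ✓ (rhs at j=4)
  i=5: ✗ (lhs fails at k=5 before rhs at j=6)
  i=6: ✓ (rhs at j=6)
  i=7: ✗ (lhs fails at k=9 before rhs at j=10)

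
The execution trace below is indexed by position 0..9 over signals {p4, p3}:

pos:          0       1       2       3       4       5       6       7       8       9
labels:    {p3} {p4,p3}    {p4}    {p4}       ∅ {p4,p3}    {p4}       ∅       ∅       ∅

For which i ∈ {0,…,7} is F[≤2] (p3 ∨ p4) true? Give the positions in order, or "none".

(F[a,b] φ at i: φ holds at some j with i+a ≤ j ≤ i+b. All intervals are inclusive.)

Evaluate at each i in [0,7]:
  i=0: ✓ (witness j=0)
  i=1: ✓ (witness j=1)
  i=2: ✓ (witness j=2)
  i=3: ✓ (witness j=3)
  i=4: ✓ (witness j=5)
  i=5: ✓ (witness j=5)
  i=6: ✓ (witness j=6)
  i=7: ✗ (none in [7,9])

0, 1, 2, 3, 4, 5, 6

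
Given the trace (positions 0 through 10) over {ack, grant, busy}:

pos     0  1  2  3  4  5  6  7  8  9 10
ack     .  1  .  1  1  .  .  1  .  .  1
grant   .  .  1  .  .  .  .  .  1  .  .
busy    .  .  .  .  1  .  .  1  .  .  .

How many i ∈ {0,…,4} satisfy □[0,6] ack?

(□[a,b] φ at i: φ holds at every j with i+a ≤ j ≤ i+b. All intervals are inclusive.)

Evaluate at each i in [0,4]:
  i=0: ✗ (fails at j=0)
  i=1: ✗ (fails at j=2)
  i=2: ✗ (fails at j=2)
  i=3: ✗ (fails at j=5)
  i=4: ✗ (fails at j=5)
Positions where it holds: {} → 0.

0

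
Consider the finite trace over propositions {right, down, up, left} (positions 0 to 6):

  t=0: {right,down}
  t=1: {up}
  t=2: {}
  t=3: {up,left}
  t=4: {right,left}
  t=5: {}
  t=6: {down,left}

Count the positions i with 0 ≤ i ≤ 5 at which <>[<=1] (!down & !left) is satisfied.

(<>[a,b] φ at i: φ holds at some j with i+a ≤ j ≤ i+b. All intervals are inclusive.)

Evaluate at each i in [0,5]:
  i=0: ✓ (witness j=1)
  i=1: ✓ (witness j=1)
  i=2: ✓ (witness j=2)
  i=3: ✗ (none in [3,4])
  i=4: ✓ (witness j=5)
  i=5: ✓ (witness j=5)
Positions where it holds: {0, 1, 2, 4, 5} → 5.

5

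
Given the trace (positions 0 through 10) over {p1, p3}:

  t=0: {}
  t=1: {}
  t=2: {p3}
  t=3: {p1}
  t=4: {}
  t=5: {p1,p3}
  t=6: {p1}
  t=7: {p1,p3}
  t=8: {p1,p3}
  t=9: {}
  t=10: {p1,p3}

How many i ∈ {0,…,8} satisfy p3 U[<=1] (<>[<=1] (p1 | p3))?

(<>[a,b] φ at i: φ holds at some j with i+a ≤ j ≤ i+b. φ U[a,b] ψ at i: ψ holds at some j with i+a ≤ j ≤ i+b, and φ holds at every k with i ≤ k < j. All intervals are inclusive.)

Evaluate at each i in [0,8]:
  i=0: ✗ (lhs fails at k=0 before rhs at j=1)
  i=1: ✓ (rhs at j=1)
  i=2: ✓ (rhs at j=2)
  i=3: ✓ (rhs at j=3)
  i=4: ✓ (rhs at j=4)
  i=5: ✓ (rhs at j=5)
  i=6: ✓ (rhs at j=6)
  i=7: ✓ (rhs at j=7)
  i=8: ✓ (rhs at j=8)
Positions where it holds: {1, 2, 3, 4, 5, 6, 7, 8} → 8.

8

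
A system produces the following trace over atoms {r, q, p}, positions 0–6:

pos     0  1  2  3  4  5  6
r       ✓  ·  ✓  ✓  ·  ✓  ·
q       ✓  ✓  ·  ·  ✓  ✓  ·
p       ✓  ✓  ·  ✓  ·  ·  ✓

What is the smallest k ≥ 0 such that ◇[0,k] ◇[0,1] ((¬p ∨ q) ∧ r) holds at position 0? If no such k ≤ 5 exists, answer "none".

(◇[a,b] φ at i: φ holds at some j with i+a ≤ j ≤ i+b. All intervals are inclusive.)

0

Scan j = 0,1,… for ◇[0,1] ((¬p ∨ q) ∧ r):
  j=0: holds
First hit at j=0, so smallest k = 0-0 = 0.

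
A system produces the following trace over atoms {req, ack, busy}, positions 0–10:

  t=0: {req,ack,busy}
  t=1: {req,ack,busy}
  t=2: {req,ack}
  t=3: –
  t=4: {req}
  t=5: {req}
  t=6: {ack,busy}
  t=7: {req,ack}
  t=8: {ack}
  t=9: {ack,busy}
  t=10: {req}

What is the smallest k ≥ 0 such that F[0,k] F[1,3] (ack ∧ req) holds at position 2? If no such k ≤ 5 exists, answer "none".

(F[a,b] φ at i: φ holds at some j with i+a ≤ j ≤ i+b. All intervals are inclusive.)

Scan j = 2,3,… for F[1,3] (ack ∧ req):
  j=2: fails
  j=3: fails
  j=4: holds
First hit at j=4, so smallest k = 4-2 = 2.

2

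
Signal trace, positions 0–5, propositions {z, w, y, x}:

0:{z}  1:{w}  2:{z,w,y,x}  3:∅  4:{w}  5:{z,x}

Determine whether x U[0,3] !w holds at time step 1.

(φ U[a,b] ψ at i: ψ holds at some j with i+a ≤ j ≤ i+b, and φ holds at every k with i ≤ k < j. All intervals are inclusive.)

Need some j in [1,4] with !w, and x at every k in [1,j-1].
  j=1: !w false.
  j=2: !w false.
  j=3: !w holds, but x fails at k=1 → not this j.
  j=4: !w false.
No j in the window works → until fails.

No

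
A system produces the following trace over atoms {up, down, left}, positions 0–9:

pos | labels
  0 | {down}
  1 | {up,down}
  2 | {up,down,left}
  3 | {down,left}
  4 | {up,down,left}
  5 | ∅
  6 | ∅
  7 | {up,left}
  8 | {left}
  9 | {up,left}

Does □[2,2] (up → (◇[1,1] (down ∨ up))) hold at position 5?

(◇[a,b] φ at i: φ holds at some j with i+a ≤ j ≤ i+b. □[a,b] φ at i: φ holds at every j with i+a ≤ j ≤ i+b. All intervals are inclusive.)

Does not hold

Check (up → (◇[1,1] (down ∨ up))) at every j in [7,7]:
  j=7: antecedent true; consequent fails (none in [8,8]) → ✗
Fails at j=7 → formula fails.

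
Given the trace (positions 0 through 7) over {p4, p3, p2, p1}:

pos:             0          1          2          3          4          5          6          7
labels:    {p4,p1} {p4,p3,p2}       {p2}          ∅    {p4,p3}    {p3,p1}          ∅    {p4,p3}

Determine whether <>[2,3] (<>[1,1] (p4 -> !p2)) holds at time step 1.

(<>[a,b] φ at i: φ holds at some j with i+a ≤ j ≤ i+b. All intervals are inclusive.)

Holds

Check <>[1,1] (p4 -> !p2) at each j in [3,4]:
  j=3: holds (witness at 4)
  j=4: holds (witness at 5)
Found at j=3 → formula holds.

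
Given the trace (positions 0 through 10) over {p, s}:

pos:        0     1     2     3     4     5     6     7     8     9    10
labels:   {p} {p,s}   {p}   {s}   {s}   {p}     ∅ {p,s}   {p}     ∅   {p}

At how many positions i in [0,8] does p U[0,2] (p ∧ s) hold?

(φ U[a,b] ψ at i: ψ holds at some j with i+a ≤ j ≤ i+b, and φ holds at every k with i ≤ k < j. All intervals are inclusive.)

3

Evaluate at each i in [0,8]:
  i=0: ✓ (rhs at j=1; lhs holds on [0,0])
  i=1: ✓ (rhs at j=1)
  i=2: ✗ (no rhs in [2,4])
  i=3: ✗ (no rhs in [3,5])
  i=4: ✗ (no rhs in [4,6])
  i=5: ✗ (lhs fails at k=6 before rhs at j=7)
  i=6: ✗ (lhs fails at k=6 before rhs at j=7)
  i=7: ✓ (rhs at j=7)
  i=8: ✗ (no rhs in [8,10])
Positions where it holds: {0, 1, 7} → 3.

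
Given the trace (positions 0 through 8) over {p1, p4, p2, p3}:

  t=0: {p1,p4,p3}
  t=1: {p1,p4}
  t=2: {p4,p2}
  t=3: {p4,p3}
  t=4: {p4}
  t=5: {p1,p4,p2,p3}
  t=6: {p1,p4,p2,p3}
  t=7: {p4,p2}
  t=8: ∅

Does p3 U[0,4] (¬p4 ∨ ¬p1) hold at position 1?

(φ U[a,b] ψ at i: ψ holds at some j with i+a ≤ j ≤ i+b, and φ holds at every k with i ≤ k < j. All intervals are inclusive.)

Need some j in [1,5] with (¬p4 ∨ ¬p1), and p3 at every k in [1,j-1].
  j=1: (¬p4 ∨ ¬p1) false.
  j=2: (¬p4 ∨ ¬p1) holds, but p3 fails at k=1 → not this j.
  j=3: (¬p4 ∨ ¬p1) holds, but p3 fails at k=1 → not this j.
  j=4: (¬p4 ∨ ¬p1) holds, but p3 fails at k=1 → not this j.
  j=5: (¬p4 ∨ ¬p1) false.
No j in the window works → until fails.

No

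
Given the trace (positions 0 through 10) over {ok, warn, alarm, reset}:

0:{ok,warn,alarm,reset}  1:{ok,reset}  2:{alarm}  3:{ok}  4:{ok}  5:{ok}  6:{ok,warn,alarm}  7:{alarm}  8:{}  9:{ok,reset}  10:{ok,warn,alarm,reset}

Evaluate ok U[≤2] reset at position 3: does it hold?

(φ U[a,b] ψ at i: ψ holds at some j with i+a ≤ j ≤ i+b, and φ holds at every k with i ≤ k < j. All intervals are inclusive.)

No

Need some j in [3,5] with reset, and ok at every k in [3,j-1].
  j=3: reset false.
  j=4: reset false.
  j=5: reset false.
No j in the window works → until fails.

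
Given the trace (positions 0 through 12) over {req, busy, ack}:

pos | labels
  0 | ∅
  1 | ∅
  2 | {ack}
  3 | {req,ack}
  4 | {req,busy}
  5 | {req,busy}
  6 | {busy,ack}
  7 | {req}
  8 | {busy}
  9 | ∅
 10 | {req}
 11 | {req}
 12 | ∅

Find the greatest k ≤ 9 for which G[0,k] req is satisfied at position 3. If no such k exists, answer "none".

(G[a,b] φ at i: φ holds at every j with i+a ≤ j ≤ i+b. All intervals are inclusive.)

req must hold from j=3 onward; find where it first fails.
  j=3: holds
  j=4: holds
  j=5: holds
  j=6: fails
Holds on [3,5], so largest k = 2.

2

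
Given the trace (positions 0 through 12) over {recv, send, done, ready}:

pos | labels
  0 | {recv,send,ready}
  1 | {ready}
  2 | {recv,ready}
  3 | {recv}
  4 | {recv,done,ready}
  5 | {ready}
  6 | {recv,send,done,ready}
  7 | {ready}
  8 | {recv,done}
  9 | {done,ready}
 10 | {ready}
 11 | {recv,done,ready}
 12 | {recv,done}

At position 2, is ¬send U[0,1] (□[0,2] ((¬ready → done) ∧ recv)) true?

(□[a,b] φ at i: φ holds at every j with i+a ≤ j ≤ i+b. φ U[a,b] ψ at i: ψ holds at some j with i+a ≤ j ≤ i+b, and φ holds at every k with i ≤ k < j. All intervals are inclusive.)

No

Need some j in [2,3] with □[0,2] ((¬ready → done) ∧ recv), and ¬send at every k in [2,j-1].
  j=2: □[0,2] ((¬ready → done) ∧ recv) — fails at 3.
  j=3: □[0,2] ((¬ready → done) ∧ recv) — fails at 3.
No j in the window works → until fails.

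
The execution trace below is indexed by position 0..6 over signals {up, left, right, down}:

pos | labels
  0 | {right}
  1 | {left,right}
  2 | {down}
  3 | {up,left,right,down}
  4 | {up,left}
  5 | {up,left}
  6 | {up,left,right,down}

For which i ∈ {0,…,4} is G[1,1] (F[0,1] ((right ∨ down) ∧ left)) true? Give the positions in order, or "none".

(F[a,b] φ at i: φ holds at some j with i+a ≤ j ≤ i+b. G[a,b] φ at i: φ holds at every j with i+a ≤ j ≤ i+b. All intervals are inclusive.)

0, 1, 2, 4

Evaluate at each i in [0,4]:
  i=0: ✓ (all of [1,1])
  i=1: ✓ (all of [2,2])
  i=2: ✓ (all of [3,3])
  i=3: ✗ (fails at j=4)
  i=4: ✓ (all of [5,5])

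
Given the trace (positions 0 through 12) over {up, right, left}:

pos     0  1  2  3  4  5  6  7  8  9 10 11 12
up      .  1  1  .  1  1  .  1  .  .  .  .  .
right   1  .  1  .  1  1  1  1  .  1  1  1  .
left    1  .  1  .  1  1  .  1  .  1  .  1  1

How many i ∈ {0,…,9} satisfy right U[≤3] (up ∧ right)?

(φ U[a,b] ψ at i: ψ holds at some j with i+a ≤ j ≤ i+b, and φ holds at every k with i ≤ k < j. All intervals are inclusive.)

Evaluate at each i in [0,9]:
  i=0: ✗ (lhs fails at k=1 before rhs at j=2)
  i=1: ✗ (lhs fails at k=1 before rhs at j=2)
  i=2: ✓ (rhs at j=2)
  i=3: ✗ (lhs fails at k=3 before rhs at j=4)
  i=4: ✓ (rhs at j=4)
  i=5: ✓ (rhs at j=5)
  i=6: ✓ (rhs at j=7; lhs holds on [6,6])
  i=7: ✓ (rhs at j=7)
  i=8: ✗ (no rhs in [8,11])
  i=9: ✗ (no rhs in [9,12])
Positions where it holds: {2, 4, 5, 6, 7} → 5.

5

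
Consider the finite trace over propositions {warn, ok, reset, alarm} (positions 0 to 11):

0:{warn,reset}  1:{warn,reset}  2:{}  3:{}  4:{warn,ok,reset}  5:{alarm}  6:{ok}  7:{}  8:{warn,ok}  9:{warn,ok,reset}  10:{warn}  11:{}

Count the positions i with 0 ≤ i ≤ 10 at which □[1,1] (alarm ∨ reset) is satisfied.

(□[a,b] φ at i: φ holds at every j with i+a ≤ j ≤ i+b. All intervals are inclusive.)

Evaluate at each i in [0,10]:
  i=0: ✓ (all of [1,1])
  i=1: ✗ (fails at j=2)
  i=2: ✗ (fails at j=3)
  i=3: ✓ (all of [4,4])
  i=4: ✓ (all of [5,5])
  i=5: ✗ (fails at j=6)
  i=6: ✗ (fails at j=7)
  i=7: ✗ (fails at j=8)
  i=8: ✓ (all of [9,9])
  i=9: ✗ (fails at j=10)
  i=10: ✗ (fails at j=11)
Positions where it holds: {0, 3, 4, 8} → 4.

4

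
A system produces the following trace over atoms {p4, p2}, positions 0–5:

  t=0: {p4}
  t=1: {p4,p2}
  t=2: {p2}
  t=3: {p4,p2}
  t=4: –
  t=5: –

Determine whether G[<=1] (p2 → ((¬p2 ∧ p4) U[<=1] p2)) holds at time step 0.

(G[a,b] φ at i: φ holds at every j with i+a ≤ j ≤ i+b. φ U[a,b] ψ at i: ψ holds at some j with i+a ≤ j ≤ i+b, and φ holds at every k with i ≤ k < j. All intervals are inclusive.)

Yes

Check (p2 → ((¬p2 ∧ p4) U[<=1] p2)) at every j in [0,1]:
  j=0: antecedent false → ✓
  j=1: antecedent true; consequent holds → ✓
All positions satisfy it → formula holds.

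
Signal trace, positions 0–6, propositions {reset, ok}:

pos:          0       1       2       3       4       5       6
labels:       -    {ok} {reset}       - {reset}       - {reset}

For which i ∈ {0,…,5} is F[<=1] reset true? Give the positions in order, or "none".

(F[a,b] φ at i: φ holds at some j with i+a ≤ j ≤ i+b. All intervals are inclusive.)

1, 2, 3, 4, 5

Evaluate at each i in [0,5]:
  i=0: ✗ (none in [0,1])
  i=1: ✓ (witness j=2)
  i=2: ✓ (witness j=2)
  i=3: ✓ (witness j=4)
  i=4: ✓ (witness j=4)
  i=5: ✓ (witness j=6)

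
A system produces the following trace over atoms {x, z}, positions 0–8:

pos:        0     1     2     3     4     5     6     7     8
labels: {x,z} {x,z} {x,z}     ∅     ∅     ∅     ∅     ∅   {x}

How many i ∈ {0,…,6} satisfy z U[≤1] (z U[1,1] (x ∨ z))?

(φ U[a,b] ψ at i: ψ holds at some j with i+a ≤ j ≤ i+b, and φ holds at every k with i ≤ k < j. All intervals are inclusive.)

Evaluate at each i in [0,6]:
  i=0: ✓ (rhs at j=0)
  i=1: ✓ (rhs at j=1)
  i=2: ✗ (no rhs in [2,3])
  i=3: ✗ (no rhs in [3,4])
  i=4: ✗ (no rhs in [4,5])
  i=5: ✗ (no rhs in [5,6])
  i=6: ✗ (no rhs in [6,7])
Positions where it holds: {0, 1} → 2.

2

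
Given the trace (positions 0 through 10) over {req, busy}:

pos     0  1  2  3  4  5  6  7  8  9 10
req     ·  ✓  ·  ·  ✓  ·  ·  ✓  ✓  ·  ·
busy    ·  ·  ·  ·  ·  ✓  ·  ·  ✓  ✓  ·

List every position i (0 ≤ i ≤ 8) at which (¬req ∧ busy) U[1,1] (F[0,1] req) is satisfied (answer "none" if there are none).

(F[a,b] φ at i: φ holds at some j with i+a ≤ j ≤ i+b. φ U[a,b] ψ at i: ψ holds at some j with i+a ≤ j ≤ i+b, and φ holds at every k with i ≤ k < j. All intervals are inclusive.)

5

Evaluate at each i in [0,8]:
  i=0: ✗ (lhs fails at k=0 before rhs at j=1)
  i=1: ✗ (no rhs in [2,2])
  i=2: ✗ (lhs fails at k=2 before rhs at j=3)
  i=3: ✗ (lhs fails at k=3 before rhs at j=4)
  i=4: ✗ (no rhs in [5,5])
  i=5: ✓ (rhs at j=6; lhs holds on [5,5])
  i=6: ✗ (lhs fails at k=6 before rhs at j=7)
  i=7: ✗ (lhs fails at k=7 before rhs at j=8)
  i=8: ✗ (no rhs in [9,9])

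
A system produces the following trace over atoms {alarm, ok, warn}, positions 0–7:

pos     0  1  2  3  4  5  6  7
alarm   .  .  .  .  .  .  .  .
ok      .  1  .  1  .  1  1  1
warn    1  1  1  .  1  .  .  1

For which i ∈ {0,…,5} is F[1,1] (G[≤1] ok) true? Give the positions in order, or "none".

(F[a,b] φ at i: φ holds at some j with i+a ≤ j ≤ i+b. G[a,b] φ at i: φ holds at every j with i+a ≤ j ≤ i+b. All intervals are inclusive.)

4, 5

Evaluate at each i in [0,5]:
  i=0: ✗ (none in [1,1])
  i=1: ✗ (none in [2,2])
  i=2: ✗ (none in [3,3])
  i=3: ✗ (none in [4,4])
  i=4: ✓ (witness j=5)
  i=5: ✓ (witness j=6)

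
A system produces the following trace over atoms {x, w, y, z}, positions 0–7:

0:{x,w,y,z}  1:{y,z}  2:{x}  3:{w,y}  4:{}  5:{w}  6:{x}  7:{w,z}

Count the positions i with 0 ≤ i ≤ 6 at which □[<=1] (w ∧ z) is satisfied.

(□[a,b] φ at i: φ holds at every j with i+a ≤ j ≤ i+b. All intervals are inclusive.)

0

Evaluate at each i in [0,6]:
  i=0: ✗ (fails at j=1)
  i=1: ✗ (fails at j=1)
  i=2: ✗ (fails at j=2)
  i=3: ✗ (fails at j=3)
  i=4: ✗ (fails at j=4)
  i=5: ✗ (fails at j=5)
  i=6: ✗ (fails at j=6)
Positions where it holds: {} → 0.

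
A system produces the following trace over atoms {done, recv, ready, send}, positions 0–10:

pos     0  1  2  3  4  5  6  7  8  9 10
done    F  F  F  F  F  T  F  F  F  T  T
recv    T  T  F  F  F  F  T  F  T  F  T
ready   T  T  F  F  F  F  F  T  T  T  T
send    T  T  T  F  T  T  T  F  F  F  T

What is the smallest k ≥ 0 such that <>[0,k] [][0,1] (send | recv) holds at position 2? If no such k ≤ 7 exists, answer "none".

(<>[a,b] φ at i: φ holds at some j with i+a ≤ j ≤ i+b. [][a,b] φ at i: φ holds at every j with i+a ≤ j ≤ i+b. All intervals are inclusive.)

2

Scan j = 2,3,… for [][0,1] (send | recv):
  j=2: fails
  j=3: fails
  j=4: holds
First hit at j=4, so smallest k = 4-2 = 2.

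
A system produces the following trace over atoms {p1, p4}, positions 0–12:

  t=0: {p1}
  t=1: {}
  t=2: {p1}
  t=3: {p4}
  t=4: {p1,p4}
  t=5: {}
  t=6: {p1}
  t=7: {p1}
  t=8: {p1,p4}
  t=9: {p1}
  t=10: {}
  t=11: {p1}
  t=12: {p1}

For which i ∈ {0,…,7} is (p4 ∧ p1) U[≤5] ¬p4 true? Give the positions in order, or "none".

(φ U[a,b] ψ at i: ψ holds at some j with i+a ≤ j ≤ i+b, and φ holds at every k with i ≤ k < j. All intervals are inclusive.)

0, 1, 2, 4, 5, 6, 7

Evaluate at each i in [0,7]:
  i=0: ✓ (rhs at j=0)
  i=1: ✓ (rhs at j=1)
  i=2: ✓ (rhs at j=2)
  i=3: ✗ (lhs fails at k=3 before rhs at j=5)
  i=4: ✓ (rhs at j=5; lhs holds on [4,4])
  i=5: ✓ (rhs at j=5)
  i=6: ✓ (rhs at j=6)
  i=7: ✓ (rhs at j=7)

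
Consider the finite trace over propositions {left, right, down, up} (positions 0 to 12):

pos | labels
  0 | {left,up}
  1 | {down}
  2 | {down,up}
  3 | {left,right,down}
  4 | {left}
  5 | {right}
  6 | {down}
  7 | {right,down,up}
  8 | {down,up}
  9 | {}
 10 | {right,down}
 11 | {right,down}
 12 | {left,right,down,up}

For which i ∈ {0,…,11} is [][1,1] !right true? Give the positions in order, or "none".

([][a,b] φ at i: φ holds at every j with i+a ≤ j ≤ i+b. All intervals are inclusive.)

0, 1, 3, 5, 7, 8

Evaluate at each i in [0,11]:
  i=0: ✓ (all of [1,1])
  i=1: ✓ (all of [2,2])
  i=2: ✗ (fails at j=3)
  i=3: ✓ (all of [4,4])
  i=4: ✗ (fails at j=5)
  i=5: ✓ (all of [6,6])
  i=6: ✗ (fails at j=7)
  i=7: ✓ (all of [8,8])
  i=8: ✓ (all of [9,9])
  i=9: ✗ (fails at j=10)
  i=10: ✗ (fails at j=11)
  i=11: ✗ (fails at j=12)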